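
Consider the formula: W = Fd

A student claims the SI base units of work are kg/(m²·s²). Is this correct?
Units of each symbol in W = Fd:
  F (force): kg·m/s²
  d (displacement): m

Multiplying the contributions: [kg·m/s²] · [m]
Adding exponents of each base unit: kg: 1, m: 2, s: -2
SI base units of work: kg·m²/s²

The claimed units kg/(m²·s²) (exponents kg: 1, m: -2, s: -2) do not match the derived units kg·m²/s² (exponents kg: 1, m: 2, s: -2), so the claim is incorrect.

Answer: No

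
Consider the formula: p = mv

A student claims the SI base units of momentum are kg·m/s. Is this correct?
Units of each symbol in p = mv:
  m (mass): kg
  v (velocity): m/s

Multiplying the contributions: [kg] · [m/s]
Adding exponents of each base unit: kg: 1, m: 1, s: -1
SI base units of momentum: kg·m/s

The claimed units kg·m/s match the derived units, so the claim is correct.

Answer: Yes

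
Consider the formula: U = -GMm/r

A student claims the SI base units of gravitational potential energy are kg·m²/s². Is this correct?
Units of each symbol in U = -GMm/r:
  G (gravitational constant): m³/(kg·s²)
  M (mass): kg
  m (mass): kg
  r (distance): m  → in the denominator, contributes 1/m
  The minus sign does not affect the units.

Multiplying the contributions: [m³/(kg·s²)] · [kg] · [kg] · [1/m]
Adding exponents of each base unit: kg: 1, m: 2, s: -2
SI base units of gravitational potential energy: kg·m²/s²

The claimed units kg·m²/s² match the derived units, so the claim is correct.

Answer: Yes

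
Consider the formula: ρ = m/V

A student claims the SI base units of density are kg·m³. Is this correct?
Units of each symbol in ρ = m/V:
  m (mass): kg
  V (volume): m³  → in the denominator, contributes 1/m³

Multiplying the contributions: [kg] · [1/m³]
Adding exponents of each base unit: kg: 1, m: -3
SI base units of density: kg/m³

The claimed units kg·m³ (exponents kg: 1, m: 3) do not match the derived units kg/m³ (exponents kg: 1, m: -3), so the claim is incorrect.

Answer: No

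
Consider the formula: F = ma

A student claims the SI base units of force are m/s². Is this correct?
Units of each symbol in F = ma:
  m (mass): kg
  a (acceleration): m/s²

Multiplying the contributions: [kg] · [m/s²]
Adding exponents of each base unit: kg: 1, m: 1, s: -2
SI base units of force: kg·m/s²

The claimed units m/s² (exponents m: 1, s: -2) do not match the derived units kg·m/s² (exponents kg: 1, m: 1, s: -2), so the claim is incorrect.

Answer: No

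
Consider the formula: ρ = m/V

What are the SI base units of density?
Units of each symbol in ρ = m/V:
  m (mass): kg
  V (volume): m³  → in the denominator, contributes 1/m³

Multiplying the contributions: [kg] · [1/m³]
Adding exponents of each base unit: kg: 1, m: -3
SI base units of density: kg/m³

Answer: kg/m³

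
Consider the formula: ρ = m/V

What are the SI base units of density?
Units of each symbol in ρ = m/V:
  m (mass): kg
  V (volume): m³  → in the denominator, contributes 1/m³

Multiplying the contributions: [kg] · [1/m³]
Adding exponents of each base unit: kg: 1, m: -3
SI base units of density: kg/m³

Answer: kg/m³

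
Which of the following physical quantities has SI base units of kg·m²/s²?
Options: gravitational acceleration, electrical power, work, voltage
Checking the SI base units of each option:
  gravitational acceleration (g = GM/r²): m/s²  ✗
  electrical power (P = IV): kg·m²/s³  ✗
  work (W = Fd): kg·m²/s²  ✓ matches
  voltage (V = IR): kg·m²/(s³·A)  ✗

Only work has units kg·m²/s².

Answer: work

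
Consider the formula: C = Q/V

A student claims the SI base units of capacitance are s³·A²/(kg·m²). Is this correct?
Units of each symbol in C = Q/V:
  Q (charge, in coulombs): s·A
  V (voltage, in volts): kg·m²/(s³·A)  → in the denominator, contributes s³·A/(kg·m²)

Multiplying the contributions: [s·A] · [s³·A/(kg·m²)]
Adding exponents of each base unit: kg: -1, m: -2, s: 4, A: 2
SI base units of capacitance: s⁴·A²/(kg·m²)

The claimed units s³·A²/(kg·m²) (exponents kg: -1, m: -2, s: 3, A: 2) do not match the derived units s⁴·A²/(kg·m²) (exponents kg: -1, m: -2, s: 4, A: 2), so the claim is incorrect.

Answer: No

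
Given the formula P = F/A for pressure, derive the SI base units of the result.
Units of each symbol in P = F/A:
  F (force): kg·m/s²
  A (area): m²  → in the denominator, contributes 1/m²

Multiplying the contributions: [kg·m/s²] · [1/m²]
Adding exponents of each base unit: kg: 1, m: -1, s: -2
SI base units of pressure: kg/(m·s²)

Answer: kg/(m·s²)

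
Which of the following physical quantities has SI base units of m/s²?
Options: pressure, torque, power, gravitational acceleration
Checking the SI base units of each option:
  pressure (P = F/A): kg/(m·s²)  ✗
  torque (τ = Fr): kg·m²/s²  ✗
  power (P = W/t): kg·m²/s³  ✗
  gravitational acceleration (g = GM/r²): m/s²  ✓ matches

Only gravitational acceleration has units m/s².

Answer: gravitational acceleration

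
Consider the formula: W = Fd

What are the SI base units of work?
Units of each symbol in W = Fd:
  F (force): kg·m/s²
  d (displacement): m

Multiplying the contributions: [kg·m/s²] · [m]
Adding exponents of each base unit: kg: 1, m: 2, s: -2
SI base units of work: kg·m²/s²

Answer: kg·m²/s²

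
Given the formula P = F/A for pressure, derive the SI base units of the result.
Units of each symbol in P = F/A:
  F (force): kg·m/s²
  A (area): m²  → in the denominator, contributes 1/m²

Multiplying the contributions: [kg·m/s²] · [1/m²]
Adding exponents of each base unit: kg: 1, m: -1, s: -2
SI base units of pressure: kg/(m·s²)

Answer: kg/(m·s²)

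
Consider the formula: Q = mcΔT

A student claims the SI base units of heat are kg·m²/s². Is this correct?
Units of each symbol in Q = mcΔT:
  m (mass): kg
  c (specific heat capacity, in J/(kg·K)): m²/(s²·K)
  ΔT (temperature change): K

Multiplying the contributions: [kg] · [m²/(s²·K)] · [K]
Adding exponents of each base unit: kg: 1, m: 2, s: -2
SI base units of heat: kg·m²/s²

The claimed units kg·m²/s² match the derived units, so the claim is correct.

Answer: Yes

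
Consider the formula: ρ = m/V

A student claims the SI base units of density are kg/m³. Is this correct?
Units of each symbol in ρ = m/V:
  m (mass): kg
  V (volume): m³  → in the denominator, contributes 1/m³

Multiplying the contributions: [kg] · [1/m³]
Adding exponents of each base unit: kg: 1, m: -3
SI base units of density: kg/m³

The claimed units kg/m³ match the derived units, so the claim is correct.

Answer: Yes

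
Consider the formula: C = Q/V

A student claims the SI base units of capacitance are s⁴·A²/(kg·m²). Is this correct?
Units of each symbol in C = Q/V:
  Q (charge, in coulombs): s·A
  V (voltage, in volts): kg·m²/(s³·A)  → in the denominator, contributes s³·A/(kg·m²)

Multiplying the contributions: [s·A] · [s³·A/(kg·m²)]
Adding exponents of each base unit: kg: -1, m: -2, s: 4, A: 2
SI base units of capacitance: s⁴·A²/(kg·m²)

The claimed units s⁴·A²/(kg·m²) match the derived units, so the claim is correct.

Answer: Yes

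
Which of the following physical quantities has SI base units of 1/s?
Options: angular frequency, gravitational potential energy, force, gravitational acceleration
Checking the SI base units of each option:
  angular frequency (ω = 2πf): 1/s  ✓ matches
  gravitational potential energy (U = -GMm/r): kg·m²/s²  ✗
  force (F = ma): kg·m/s²  ✗
  gravitational acceleration (g = GM/r²): m/s²  ✗

Only angular frequency has units 1/s.

Answer: angular frequency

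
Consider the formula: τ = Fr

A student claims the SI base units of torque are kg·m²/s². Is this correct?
Units of each symbol in τ = Fr:
  F (force): kg·m/s²
  r (lever arm): m

Multiplying the contributions: [kg·m/s²] · [m]
Adding exponents of each base unit: kg: 1, m: 2, s: -2
SI base units of torque: kg·m²/s²

The claimed units kg·m²/s² match the derived units, so the claim is correct.

Answer: Yes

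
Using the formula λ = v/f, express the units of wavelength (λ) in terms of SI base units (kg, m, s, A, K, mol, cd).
Units of each symbol in λ = v/f:
  v (wave speed): m/s
  f (frequency): 1/s  → in the denominator, contributes s

Multiplying the contributions: [m/s] · [s]
Adding exponents of each base unit: m: 1
SI base units of wavelength: m

Answer: m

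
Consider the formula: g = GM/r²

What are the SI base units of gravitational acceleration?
Units of each symbol in g = GM/r²:
  G (gravitational constant): m³/(kg·s²)
  M (mass): kg
  r (distance): m  → to the power 2 in the denominator, contributes 1/m²

Multiplying the contributions: [m³/(kg·s²)] · [kg] · [1/m²]
Adding exponents of each base unit: m: 1, s: -2
SI base units of gravitational acceleration: m/s²

Answer: m/s²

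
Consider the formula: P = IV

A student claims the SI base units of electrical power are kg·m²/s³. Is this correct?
Units of each symbol in P = IV:
  I (current): A
  V (voltage, in volts): kg·m²/(s³·A)

Multiplying the contributions: [A] · [kg·m²/(s³·A)]
Adding exponents of each base unit: kg: 1, m: 2, s: -3
SI base units of electrical power: kg·m²/s³

The claimed units kg·m²/s³ match the derived units, so the claim is correct.

Answer: Yes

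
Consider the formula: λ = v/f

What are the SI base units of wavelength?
Units of each symbol in λ = v/f:
  v (wave speed): m/s
  f (frequency): 1/s  → in the denominator, contributes s

Multiplying the contributions: [m/s] · [s]
Adding exponents of each base unit: m: 1
SI base units of wavelength: m

Answer: m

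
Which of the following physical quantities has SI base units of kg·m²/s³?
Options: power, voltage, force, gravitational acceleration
Checking the SI base units of each option:
  power (P = W/t): kg·m²/s³  ✓ matches
  voltage (V = IR): kg·m²/(s³·A)  ✗
  force (F = ma): kg·m/s²  ✗
  gravitational acceleration (g = GM/r²): m/s²  ✗

Only power has units kg·m²/s³.

Answer: power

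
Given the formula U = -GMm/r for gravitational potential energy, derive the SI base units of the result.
Units of each symbol in U = -GMm/r:
  G (gravitational constant): m³/(kg·s²)
  M (mass): kg
  m (mass): kg
  r (distance): m  → in the denominator, contributes 1/m
  The minus sign does not affect the units.

Multiplying the contributions: [m³/(kg·s²)] · [kg] · [kg] · [1/m]
Adding exponents of each base unit: kg: 1, m: 2, s: -2
SI base units of gravitational potential energy: kg·m²/s²

Answer: kg·m²/s²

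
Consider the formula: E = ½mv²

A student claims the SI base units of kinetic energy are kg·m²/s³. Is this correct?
Units of each symbol in E = ½mv²:
  m (mass): kg
  v (speed): m/s  → to the power 2, contributes m²/s²
  The factor ½ is dimensionless.

Multiplying the contributions: [kg] · [m²/s²]
Adding exponents of each base unit: kg: 1, m: 2, s: -2
SI base units of kinetic energy: kg·m²/s²

The claimed units kg·m²/s³ (exponents kg: 1, m: 2, s: -3) do not match the derived units kg·m²/s² (exponents kg: 1, m: 2, s: -2), so the claim is incorrect.

Answer: No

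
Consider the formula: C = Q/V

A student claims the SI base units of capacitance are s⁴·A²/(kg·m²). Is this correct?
Units of each symbol in C = Q/V:
  Q (charge, in coulombs): s·A
  V (voltage, in volts): kg·m²/(s³·A)  → in the denominator, contributes s³·A/(kg·m²)

Multiplying the contributions: [s·A] · [s³·A/(kg·m²)]
Adding exponents of each base unit: kg: -1, m: -2, s: 4, A: 2
SI base units of capacitance: s⁴·A²/(kg·m²)

The claimed units s⁴·A²/(kg·m²) match the derived units, so the claim is correct.

Answer: Yes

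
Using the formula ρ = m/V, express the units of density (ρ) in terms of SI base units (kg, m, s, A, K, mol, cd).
Units of each symbol in ρ = m/V:
  m (mass): kg
  V (volume): m³  → in the denominator, contributes 1/m³

Multiplying the contributions: [kg] · [1/m³]
Adding exponents of each base unit: kg: 1, m: -3
SI base units of density: kg/m³

Answer: kg/m³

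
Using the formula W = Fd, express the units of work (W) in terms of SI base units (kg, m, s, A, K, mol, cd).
Units of each symbol in W = Fd:
  F (force): kg·m/s²
  d (displacement): m

Multiplying the contributions: [kg·m/s²] · [m]
Adding exponents of each base unit: kg: 1, m: 2, s: -2
SI base units of work: kg·m²/s²

Answer: kg·m²/s²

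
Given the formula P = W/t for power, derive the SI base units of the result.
Units of each symbol in P = W/t:
  W (work): kg·m²/s²
  t (time): s  → in the denominator, contributes 1/s

Multiplying the contributions: [kg·m²/s²] · [1/s]
Adding exponents of each base unit: kg: 1, m: 2, s: -3
SI base units of power: kg·m²/s³

Answer: kg·m²/s³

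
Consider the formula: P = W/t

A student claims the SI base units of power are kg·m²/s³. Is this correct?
Units of each symbol in P = W/t:
  W (work): kg·m²/s²
  t (time): s  → in the denominator, contributes 1/s

Multiplying the contributions: [kg·m²/s²] · [1/s]
Adding exponents of each base unit: kg: 1, m: 2, s: -3
SI base units of power: kg·m²/s³

The claimed units kg·m²/s³ match the derived units, so the claim is correct.

Answer: Yes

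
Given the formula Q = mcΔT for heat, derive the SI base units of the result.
Units of each symbol in Q = mcΔT:
  m (mass): kg
  c (specific heat capacity, in J/(kg·K)): m²/(s²·K)
  ΔT (temperature change): K

Multiplying the contributions: [kg] · [m²/(s²·K)] · [K]
Adding exponents of each base unit: kg: 1, m: 2, s: -2
SI base units of heat: kg·m²/s²

Answer: kg·m²/s²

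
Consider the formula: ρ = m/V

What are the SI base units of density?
Units of each symbol in ρ = m/V:
  m (mass): kg
  V (volume): m³  → in the denominator, contributes 1/m³

Multiplying the contributions: [kg] · [1/m³]
Adding exponents of each base unit: kg: 1, m: -3
SI base units of density: kg/m³

Answer: kg/m³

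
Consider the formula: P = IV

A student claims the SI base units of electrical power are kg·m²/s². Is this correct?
Units of each symbol in P = IV:
  I (current): A
  V (voltage, in volts): kg·m²/(s³·A)

Multiplying the contributions: [A] · [kg·m²/(s³·A)]
Adding exponents of each base unit: kg: 1, m: 2, s: -3
SI base units of electrical power: kg·m²/s³

The claimed units kg·m²/s² (exponents kg: 1, m: 2, s: -2) do not match the derived units kg·m²/s³ (exponents kg: 1, m: 2, s: -3), so the claim is incorrect.

Answer: No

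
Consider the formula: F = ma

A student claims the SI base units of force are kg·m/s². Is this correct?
Units of each symbol in F = ma:
  m (mass): kg
  a (acceleration): m/s²

Multiplying the contributions: [kg] · [m/s²]
Adding exponents of each base unit: kg: 1, m: 1, s: -2
SI base units of force: kg·m/s²

The claimed units kg·m/s² match the derived units, so the claim is correct.

Answer: Yes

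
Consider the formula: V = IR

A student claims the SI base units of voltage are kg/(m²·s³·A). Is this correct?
Units of each symbol in V = IR:
  I (current): A
  R (resistance, in ohms): kg·m²/(s³·A²)

Multiplying the contributions: [A] · [kg·m²/(s³·A²)]
Adding exponents of each base unit: kg: 1, m: 2, s: -3, A: -1
SI base units of voltage: kg·m²/(s³·A)

The claimed units kg/(m²·s³·A) (exponents kg: 1, m: -2, s: -3, A: -1) do not match the derived units kg·m²/(s³·A) (exponents kg: 1, m: 2, s: -3, A: -1), so the claim is incorrect.

Answer: No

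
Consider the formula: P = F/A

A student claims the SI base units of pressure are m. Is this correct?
Units of each symbol in P = F/A:
  F (force): kg·m/s²
  A (area): m²  → in the denominator, contributes 1/m²

Multiplying the contributions: [kg·m/s²] · [1/m²]
Adding exponents of each base unit: kg: 1, m: -1, s: -2
SI base units of pressure: kg/(m·s²)

The claimed units m (exponents m: 1) do not match the derived units kg/(m·s²) (exponents kg: 1, m: -1, s: -2), so the claim is incorrect.

Answer: No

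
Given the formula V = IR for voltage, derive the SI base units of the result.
Units of each symbol in V = IR:
  I (current): A
  R (resistance, in ohms): kg·m²/(s³·A²)

Multiplying the contributions: [A] · [kg·m²/(s³·A²)]
Adding exponents of each base unit: kg: 1, m: 2, s: -3, A: -1
SI base units of voltage: kg·m²/(s³·A)

Answer: kg·m²/(s³·A)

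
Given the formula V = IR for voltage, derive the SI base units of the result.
Units of each symbol in V = IR:
  I (current): A
  R (resistance, in ohms): kg·m²/(s³·A²)

Multiplying the contributions: [A] · [kg·m²/(s³·A²)]
Adding exponents of each base unit: kg: 1, m: 2, s: -3, A: -1
SI base units of voltage: kg·m²/(s³·A)

Answer: kg·m²/(s³·A)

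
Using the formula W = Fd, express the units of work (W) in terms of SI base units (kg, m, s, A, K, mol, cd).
Units of each symbol in W = Fd:
  F (force): kg·m/s²
  d (displacement): m

Multiplying the contributions: [kg·m/s²] · [m]
Adding exponents of each base unit: kg: 1, m: 2, s: -2
SI base units of work: kg·m²/s²

Answer: kg·m²/s²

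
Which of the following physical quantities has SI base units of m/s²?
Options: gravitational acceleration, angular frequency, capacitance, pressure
Checking the SI base units of each option:
  gravitational acceleration (g = GM/r²): m/s²  ✓ matches
  angular frequency (ω = 2πf): 1/s  ✗
  capacitance (C = Q/V): s⁴·A²/(kg·m²)  ✗
  pressure (P = F/A): kg/(m·s²)  ✗

Only gravitational acceleration has units m/s².

Answer: gravitational acceleration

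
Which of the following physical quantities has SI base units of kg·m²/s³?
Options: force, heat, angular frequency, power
Checking the SI base units of each option:
  force (F = ma): kg·m/s²  ✗
  heat (Q = mcΔT): kg·m²/s²  ✗
  angular frequency (ω = 2πf): 1/s  ✗
  power (P = W/t): kg·m²/s³  ✓ matches

Only power has units kg·m²/s³.

Answer: power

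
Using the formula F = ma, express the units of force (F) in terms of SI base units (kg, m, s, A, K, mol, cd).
Units of each symbol in F = ma:
  m (mass): kg
  a (acceleration): m/s²

Multiplying the contributions: [kg] · [m/s²]
Adding exponents of each base unit: kg: 1, m: 1, s: -2
SI base units of force: kg·m/s²

Answer: kg·m/s²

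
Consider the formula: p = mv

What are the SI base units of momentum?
Units of each symbol in p = mv:
  m (mass): kg
  v (velocity): m/s

Multiplying the contributions: [kg] · [m/s]
Adding exponents of each base unit: kg: 1, m: 1, s: -1
SI base units of momentum: kg·m/s

Answer: kg·m/s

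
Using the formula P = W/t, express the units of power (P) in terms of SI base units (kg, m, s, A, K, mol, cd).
Units of each symbol in P = W/t:
  W (work): kg·m²/s²
  t (time): s  → in the denominator, contributes 1/s

Multiplying the contributions: [kg·m²/s²] · [1/s]
Adding exponents of each base unit: kg: 1, m: 2, s: -3
SI base units of power: kg·m²/s³

Answer: kg·m²/s³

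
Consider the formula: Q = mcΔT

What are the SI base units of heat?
Units of each symbol in Q = mcΔT:
  m (mass): kg
  c (specific heat capacity, in J/(kg·K)): m²/(s²·K)
  ΔT (temperature change): K

Multiplying the contributions: [kg] · [m²/(s²·K)] · [K]
Adding exponents of each base unit: kg: 1, m: 2, s: -2
SI base units of heat: kg·m²/s²

Answer: kg·m²/s²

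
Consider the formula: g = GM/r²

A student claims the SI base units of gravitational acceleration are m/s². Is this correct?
Units of each symbol in g = GM/r²:
  G (gravitational constant): m³/(kg·s²)
  M (mass): kg
  r (distance): m  → to the power 2 in the denominator, contributes 1/m²

Multiplying the contributions: [m³/(kg·s²)] · [kg] · [1/m²]
Adding exponents of each base unit: m: 1, s: -2
SI base units of gravitational acceleration: m/s²

The claimed units m/s² match the derived units, so the claim is correct.

Answer: Yes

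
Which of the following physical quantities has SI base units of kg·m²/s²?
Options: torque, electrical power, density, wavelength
Checking the SI base units of each option:
  torque (τ = Fr): kg·m²/s²  ✓ matches
  electrical power (P = IV): kg·m²/s³  ✗
  density (ρ = m/V): kg/m³  ✗
  wavelength (λ = v/f): m  ✗

Only torque has units kg·m²/s².

Answer: torque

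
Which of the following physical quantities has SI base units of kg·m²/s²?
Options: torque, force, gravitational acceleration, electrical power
Checking the SI base units of each option:
  torque (τ = Fr): kg·m²/s²  ✓ matches
  force (F = ma): kg·m/s²  ✗
  gravitational acceleration (g = GM/r²): m/s²  ✗
  electrical power (P = IV): kg·m²/s³  ✗

Only torque has units kg·m²/s².

Answer: torque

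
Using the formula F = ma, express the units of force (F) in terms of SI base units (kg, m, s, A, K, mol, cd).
Units of each symbol in F = ma:
  m (mass): kg
  a (acceleration): m/s²

Multiplying the contributions: [kg] · [m/s²]
Adding exponents of each base unit: kg: 1, m: 1, s: -2
SI base units of force: kg·m/s²

Answer: kg·m/s²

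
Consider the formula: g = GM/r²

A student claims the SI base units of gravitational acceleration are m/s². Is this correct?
Units of each symbol in g = GM/r²:
  G (gravitational constant): m³/(kg·s²)
  M (mass): kg
  r (distance): m  → to the power 2 in the denominator, contributes 1/m²

Multiplying the contributions: [m³/(kg·s²)] · [kg] · [1/m²]
Adding exponents of each base unit: m: 1, s: -2
SI base units of gravitational acceleration: m/s²

The claimed units m/s² match the derived units, so the claim is correct.

Answer: Yes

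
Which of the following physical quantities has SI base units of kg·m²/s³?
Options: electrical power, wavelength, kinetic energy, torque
Checking the SI base units of each option:
  electrical power (P = IV): kg·m²/s³  ✓ matches
  wavelength (λ = v/f): m  ✗
  kinetic energy (E = ½mv²): kg·m²/s²  ✗
  torque (τ = Fr): kg·m²/s²  ✗

Only electrical power has units kg·m²/s³.

Answer: electrical power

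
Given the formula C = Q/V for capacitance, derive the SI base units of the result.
Units of each symbol in C = Q/V:
  Q (charge, in coulombs): s·A
  V (voltage, in volts): kg·m²/(s³·A)  → in the denominator, contributes s³·A/(kg·m²)

Multiplying the contributions: [s·A] · [s³·A/(kg·m²)]
Adding exponents of each base unit: kg: -1, m: -2, s: 4, A: 2
SI base units of capacitance: s⁴·A²/(kg·m²)

Answer: s⁴·A²/(kg·m²)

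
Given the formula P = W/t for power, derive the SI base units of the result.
Units of each symbol in P = W/t:
  W (work): kg·m²/s²
  t (time): s  → in the denominator, contributes 1/s

Multiplying the contributions: [kg·m²/s²] · [1/s]
Adding exponents of each base unit: kg: 1, m: 2, s: -3
SI base units of power: kg·m²/s³

Answer: kg·m²/s³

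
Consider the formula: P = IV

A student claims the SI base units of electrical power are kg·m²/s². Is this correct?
Units of each symbol in P = IV:
  I (current): A
  V (voltage, in volts): kg·m²/(s³·A)

Multiplying the contributions: [A] · [kg·m²/(s³·A)]
Adding exponents of each base unit: kg: 1, m: 2, s: -3
SI base units of electrical power: kg·m²/s³

The claimed units kg·m²/s² (exponents kg: 1, m: 2, s: -2) do not match the derived units kg·m²/s³ (exponents kg: 1, m: 2, s: -3), so the claim is incorrect.

Answer: No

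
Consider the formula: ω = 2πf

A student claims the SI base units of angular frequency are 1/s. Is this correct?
Units of each symbol in ω = 2πf:
  f (frequency): 1/s
  The factor 2π is dimensionless.

Multiplying the contributions: [1/s]
Adding exponents of each base unit: s: -1
SI base units of angular frequency: 1/s

The claimed units 1/s match the derived units, so the claim is correct.

Answer: Yes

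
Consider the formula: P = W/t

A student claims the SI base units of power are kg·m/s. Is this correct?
Units of each symbol in P = W/t:
  W (work): kg·m²/s²
  t (time): s  → in the denominator, contributes 1/s

Multiplying the contributions: [kg·m²/s²] · [1/s]
Adding exponents of each base unit: kg: 1, m: 2, s: -3
SI base units of power: kg·m²/s³

The claimed units kg·m/s (exponents kg: 1, m: 1, s: -1) do not match the derived units kg·m²/s³ (exponents kg: 1, m: 2, s: -3), so the claim is incorrect.

Answer: No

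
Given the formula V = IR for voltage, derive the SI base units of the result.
Units of each symbol in V = IR:
  I (current): A
  R (resistance, in ohms): kg·m²/(s³·A²)

Multiplying the contributions: [A] · [kg·m²/(s³·A²)]
Adding exponents of each base unit: kg: 1, m: 2, s: -3, A: -1
SI base units of voltage: kg·m²/(s³·A)

Answer: kg·m²/(s³·A)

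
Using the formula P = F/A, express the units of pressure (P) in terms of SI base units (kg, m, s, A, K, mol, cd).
Units of each symbol in P = F/A:
  F (force): kg·m/s²
  A (area): m²  → in the denominator, contributes 1/m²

Multiplying the contributions: [kg·m/s²] · [1/m²]
Adding exponents of each base unit: kg: 1, m: -1, s: -2
SI base units of pressure: kg/(m·s²)

Answer: kg/(m·s²)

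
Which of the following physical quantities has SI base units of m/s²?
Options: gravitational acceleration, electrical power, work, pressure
Checking the SI base units of each option:
  gravitational acceleration (g = GM/r²): m/s²  ✓ matches
  electrical power (P = IV): kg·m²/s³  ✗
  work (W = Fd): kg·m²/s²  ✗
  pressure (P = F/A): kg/(m·s²)  ✗

Only gravitational acceleration has units m/s².

Answer: gravitational acceleration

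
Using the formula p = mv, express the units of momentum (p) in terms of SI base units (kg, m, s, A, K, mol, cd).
Units of each symbol in p = mv:
  m (mass): kg
  v (velocity): m/s

Multiplying the contributions: [kg] · [m/s]
Adding exponents of each base unit: kg: 1, m: 1, s: -1
SI base units of momentum: kg·m/s

Answer: kg·m/s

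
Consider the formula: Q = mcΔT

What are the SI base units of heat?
Units of each symbol in Q = mcΔT:
  m (mass): kg
  c (specific heat capacity, in J/(kg·K)): m²/(s²·K)
  ΔT (temperature change): K

Multiplying the contributions: [kg] · [m²/(s²·K)] · [K]
Adding exponents of each base unit: kg: 1, m: 2, s: -2
SI base units of heat: kg·m²/s²

Answer: kg·m²/s²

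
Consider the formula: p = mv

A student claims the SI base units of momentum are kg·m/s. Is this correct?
Units of each symbol in p = mv:
  m (mass): kg
  v (velocity): m/s

Multiplying the contributions: [kg] · [m/s]
Adding exponents of each base unit: kg: 1, m: 1, s: -1
SI base units of momentum: kg·m/s

The claimed units kg·m/s match the derived units, so the claim is correct.

Answer: Yes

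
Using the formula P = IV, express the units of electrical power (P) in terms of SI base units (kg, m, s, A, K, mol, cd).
Units of each symbol in P = IV:
  I (current): A
  V (voltage, in volts): kg·m²/(s³·A)

Multiplying the contributions: [A] · [kg·m²/(s³·A)]
Adding exponents of each base unit: kg: 1, m: 2, s: -3
SI base units of electrical power: kg·m²/s³

Answer: kg·m²/s³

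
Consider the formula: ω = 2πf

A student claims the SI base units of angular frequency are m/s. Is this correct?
Units of each symbol in ω = 2πf:
  f (frequency): 1/s
  The factor 2π is dimensionless.

Multiplying the contributions: [1/s]
Adding exponents of each base unit: s: -1
SI base units of angular frequency: 1/s

The claimed units m/s (exponents m: 1, s: -1) do not match the derived units 1/s (exponents s: -1), so the claim is incorrect.

Answer: No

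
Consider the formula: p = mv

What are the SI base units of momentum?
Units of each symbol in p = mv:
  m (mass): kg
  v (velocity): m/s

Multiplying the contributions: [kg] · [m/s]
Adding exponents of each base unit: kg: 1, m: 1, s: -1
SI base units of momentum: kg·m/s

Answer: kg·m/s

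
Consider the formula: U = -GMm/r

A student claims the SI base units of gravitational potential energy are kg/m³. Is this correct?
Units of each symbol in U = -GMm/r:
  G (gravitational constant): m³/(kg·s²)
  M (mass): kg
  m (mass): kg
  r (distance): m  → in the denominator, contributes 1/m
  The minus sign does not affect the units.

Multiplying the contributions: [m³/(kg·s²)] · [kg] · [kg] · [1/m]
Adding exponents of each base unit: kg: 1, m: 2, s: -2
SI base units of gravitational potential energy: kg·m²/s²

The claimed units kg/m³ (exponents kg: 1, m: -3) do not match the derived units kg·m²/s² (exponents kg: 1, m: 2, s: -2), so the claim is incorrect.

Answer: No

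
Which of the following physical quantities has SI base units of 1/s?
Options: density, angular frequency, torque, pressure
Checking the SI base units of each option:
  density (ρ = m/V): kg/m³  ✗
  angular frequency (ω = 2πf): 1/s  ✓ matches
  torque (τ = Fr): kg·m²/s²  ✗
  pressure (P = F/A): kg/(m·s²)  ✗

Only angular frequency has units 1/s.

Answer: angular frequency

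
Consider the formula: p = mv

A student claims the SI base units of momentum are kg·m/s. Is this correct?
Units of each symbol in p = mv:
  m (mass): kg
  v (velocity): m/s

Multiplying the contributions: [kg] · [m/s]
Adding exponents of each base unit: kg: 1, m: 1, s: -1
SI base units of momentum: kg·m/s

The claimed units kg·m/s match the derived units, so the claim is correct.

Answer: Yes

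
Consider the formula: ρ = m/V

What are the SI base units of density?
Units of each symbol in ρ = m/V:
  m (mass): kg
  V (volume): m³  → in the denominator, contributes 1/m³

Multiplying the contributions: [kg] · [1/m³]
Adding exponents of each base unit: kg: 1, m: -3
SI base units of density: kg/m³

Answer: kg/m³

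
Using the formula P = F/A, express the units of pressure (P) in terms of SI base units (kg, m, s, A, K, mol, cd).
Units of each symbol in P = F/A:
  F (force): kg·m/s²
  A (area): m²  → in the denominator, contributes 1/m²

Multiplying the contributions: [kg·m/s²] · [1/m²]
Adding exponents of each base unit: kg: 1, m: -1, s: -2
SI base units of pressure: kg/(m·s²)

Answer: kg/(m·s²)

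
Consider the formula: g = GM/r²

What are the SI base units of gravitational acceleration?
Units of each symbol in g = GM/r²:
  G (gravitational constant): m³/(kg·s²)
  M (mass): kg
  r (distance): m  → to the power 2 in the denominator, contributes 1/m²

Multiplying the contributions: [m³/(kg·s²)] · [kg] · [1/m²]
Adding exponents of each base unit: m: 1, s: -2
SI base units of gravitational acceleration: m/s²

Answer: m/s²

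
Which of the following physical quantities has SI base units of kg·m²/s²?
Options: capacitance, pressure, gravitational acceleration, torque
Checking the SI base units of each option:
  capacitance (C = Q/V): s⁴·A²/(kg·m²)  ✗
  pressure (P = F/A): kg/(m·s²)  ✗
  gravitational acceleration (g = GM/r²): m/s²  ✗
  torque (τ = Fr): kg·m²/s²  ✓ matches

Only torque has units kg·m²/s².

Answer: torque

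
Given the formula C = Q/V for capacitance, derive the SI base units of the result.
Units of each symbol in C = Q/V:
  Q (charge, in coulombs): s·A
  V (voltage, in volts): kg·m²/(s³·A)  → in the denominator, contributes s³·A/(kg·m²)

Multiplying the contributions: [s·A] · [s³·A/(kg·m²)]
Adding exponents of each base unit: kg: -1, m: -2, s: 4, A: 2
SI base units of capacitance: s⁴·A²/(kg·m²)

Answer: s⁴·A²/(kg·m²)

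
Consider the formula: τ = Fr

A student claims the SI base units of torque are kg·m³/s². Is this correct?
Units of each symbol in τ = Fr:
  F (force): kg·m/s²
  r (lever arm): m

Multiplying the contributions: [kg·m/s²] · [m]
Adding exponents of each base unit: kg: 1, m: 2, s: -2
SI base units of torque: kg·m²/s²

The claimed units kg·m³/s² (exponents kg: 1, m: 3, s: -2) do not match the derived units kg·m²/s² (exponents kg: 1, m: 2, s: -2), so the claim is incorrect.

Answer: No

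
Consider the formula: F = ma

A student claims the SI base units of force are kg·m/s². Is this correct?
Units of each symbol in F = ma:
  m (mass): kg
  a (acceleration): m/s²

Multiplying the contributions: [kg] · [m/s²]
Adding exponents of each base unit: kg: 1, m: 1, s: -2
SI base units of force: kg·m/s²

The claimed units kg·m/s² match the derived units, so the claim is correct.

Answer: Yes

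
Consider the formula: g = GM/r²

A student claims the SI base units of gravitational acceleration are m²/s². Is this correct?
Units of each symbol in g = GM/r²:
  G (gravitational constant): m³/(kg·s²)
  M (mass): kg
  r (distance): m  → to the power 2 in the denominator, contributes 1/m²

Multiplying the contributions: [m³/(kg·s²)] · [kg] · [1/m²]
Adding exponents of each base unit: m: 1, s: -2
SI base units of gravitational acceleration: m/s²

The claimed units m²/s² (exponents m: 2, s: -2) do not match the derived units m/s² (exponents m: 1, s: -2), so the claim is incorrect.

Answer: No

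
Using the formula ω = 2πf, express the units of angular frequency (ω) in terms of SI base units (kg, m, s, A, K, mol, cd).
Units of each symbol in ω = 2πf:
  f (frequency): 1/s
  The factor 2π is dimensionless.

Multiplying the contributions: [1/s]
Adding exponents of each base unit: s: -1
SI base units of angular frequency: 1/s

Answer: 1/s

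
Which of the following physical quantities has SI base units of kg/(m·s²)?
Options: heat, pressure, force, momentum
Checking the SI base units of each option:
  heat (Q = mcΔT): kg·m²/s²  ✗
  pressure (P = F/A): kg/(m·s²)  ✓ matches
  force (F = ma): kg·m/s²  ✗
  momentum (p = mv): kg·m/s  ✗

Only pressure has units kg/(m·s²).

Answer: pressure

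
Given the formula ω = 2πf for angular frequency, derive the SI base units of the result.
Units of each symbol in ω = 2πf:
  f (frequency): 1/s
  The factor 2π is dimensionless.

Multiplying the contributions: [1/s]
Adding exponents of each base unit: s: -1
SI base units of angular frequency: 1/s

Answer: 1/s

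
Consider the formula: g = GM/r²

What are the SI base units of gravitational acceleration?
Units of each symbol in g = GM/r²:
  G (gravitational constant): m³/(kg·s²)
  M (mass): kg
  r (distance): m  → to the power 2 in the denominator, contributes 1/m²

Multiplying the contributions: [m³/(kg·s²)] · [kg] · [1/m²]
Adding exponents of each base unit: m: 1, s: -2
SI base units of gravitational acceleration: m/s²

Answer: m/s²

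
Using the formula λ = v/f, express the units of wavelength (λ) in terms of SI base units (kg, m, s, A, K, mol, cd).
Units of each symbol in λ = v/f:
  v (wave speed): m/s
  f (frequency): 1/s  → in the denominator, contributes s

Multiplying the contributions: [m/s] · [s]
Adding exponents of each base unit: m: 1
SI base units of wavelength: m

Answer: m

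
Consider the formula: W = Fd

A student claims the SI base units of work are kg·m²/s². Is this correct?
Units of each symbol in W = Fd:
  F (force): kg·m/s²
  d (displacement): m

Multiplying the contributions: [kg·m/s²] · [m]
Adding exponents of each base unit: kg: 1, m: 2, s: -2
SI base units of work: kg·m²/s²

The claimed units kg·m²/s² match the derived units, so the claim is correct.

Answer: Yes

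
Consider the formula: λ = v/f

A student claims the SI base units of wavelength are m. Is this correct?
Units of each symbol in λ = v/f:
  v (wave speed): m/s
  f (frequency): 1/s  → in the denominator, contributes s

Multiplying the contributions: [m/s] · [s]
Adding exponents of each base unit: m: 1
SI base units of wavelength: m

The claimed units m match the derived units, so the claim is correct.

Answer: Yes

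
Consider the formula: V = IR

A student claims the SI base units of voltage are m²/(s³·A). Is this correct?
Units of each symbol in V = IR:
  I (current): A
  R (resistance, in ohms): kg·m²/(s³·A²)

Multiplying the contributions: [A] · [kg·m²/(s³·A²)]
Adding exponents of each base unit: kg: 1, m: 2, s: -3, A: -1
SI base units of voltage: kg·m²/(s³·A)

The claimed units m²/(s³·A) (exponents m: 2, s: -3, A: -1) do not match the derived units kg·m²/(s³·A) (exponents kg: 1, m: 2, s: -3, A: -1), so the claim is incorrect.

Answer: No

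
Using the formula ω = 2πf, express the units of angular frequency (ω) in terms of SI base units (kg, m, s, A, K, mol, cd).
Units of each symbol in ω = 2πf:
  f (frequency): 1/s
  The factor 2π is dimensionless.

Multiplying the contributions: [1/s]
Adding exponents of each base unit: s: -1
SI base units of angular frequency: 1/s

Answer: 1/s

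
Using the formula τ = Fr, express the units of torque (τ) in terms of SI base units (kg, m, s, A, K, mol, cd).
Units of each symbol in τ = Fr:
  F (force): kg·m/s²
  r (lever arm): m

Multiplying the contributions: [kg·m/s²] · [m]
Adding exponents of each base unit: kg: 1, m: 2, s: -2
SI base units of torque: kg·m²/s²

Answer: kg·m²/s²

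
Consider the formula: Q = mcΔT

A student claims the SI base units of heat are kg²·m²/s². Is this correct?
Units of each symbol in Q = mcΔT:
  m (mass): kg
  c (specific heat capacity, in J/(kg·K)): m²/(s²·K)
  ΔT (temperature change): K

Multiplying the contributions: [kg] · [m²/(s²·K)] · [K]
Adding exponents of each base unit: kg: 1, m: 2, s: -2
SI base units of heat: kg·m²/s²

The claimed units kg²·m²/s² (exponents kg: 2, m: 2, s: -2) do not match the derived units kg·m²/s² (exponents kg: 1, m: 2, s: -2), so the claim is incorrect.

Answer: No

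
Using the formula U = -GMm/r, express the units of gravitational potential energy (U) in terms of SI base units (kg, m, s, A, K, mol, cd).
Units of each symbol in U = -GMm/r:
  G (gravitational constant): m³/(kg·s²)
  M (mass): kg
  m (mass): kg
  r (distance): m  → in the denominator, contributes 1/m
  The minus sign does not affect the units.

Multiplying the contributions: [m³/(kg·s²)] · [kg] · [kg] · [1/m]
Adding exponents of each base unit: kg: 1, m: 2, s: -2
SI base units of gravitational potential energy: kg·m²/s²

Answer: kg·m²/s²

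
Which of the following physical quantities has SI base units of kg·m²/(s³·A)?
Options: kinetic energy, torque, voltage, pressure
Checking the SI base units of each option:
  kinetic energy (E = ½mv²): kg·m²/s²  ✗
  torque (τ = Fr): kg·m²/s²  ✗
  voltage (V = IR): kg·m²/(s³·A)  ✓ matches
  pressure (P = F/A): kg/(m·s²)  ✗

Only voltage has units kg·m²/(s³·A).

Answer: voltage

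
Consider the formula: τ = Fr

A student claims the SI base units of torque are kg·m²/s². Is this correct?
Units of each symbol in τ = Fr:
  F (force): kg·m/s²
  r (lever arm): m

Multiplying the contributions: [kg·m/s²] · [m]
Adding exponents of each base unit: kg: 1, m: 2, s: -2
SI base units of torque: kg·m²/s²

The claimed units kg·m²/s² match the derived units, so the claim is correct.

Answer: Yes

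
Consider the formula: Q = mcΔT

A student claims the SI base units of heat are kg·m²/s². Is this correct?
Units of each symbol in Q = mcΔT:
  m (mass): kg
  c (specific heat capacity, in J/(kg·K)): m²/(s²·K)
  ΔT (temperature change): K

Multiplying the contributions: [kg] · [m²/(s²·K)] · [K]
Adding exponents of each base unit: kg: 1, m: 2, s: -2
SI base units of heat: kg·m²/s²

The claimed units kg·m²/s² match the derived units, so the claim is correct.

Answer: Yes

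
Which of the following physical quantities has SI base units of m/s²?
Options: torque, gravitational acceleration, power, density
Checking the SI base units of each option:
  torque (τ = Fr): kg·m²/s²  ✗
  gravitational acceleration (g = GM/r²): m/s²  ✓ matches
  power (P = W/t): kg·m²/s³  ✗
  density (ρ = m/V): kg/m³  ✗

Only gravitational acceleration has units m/s².

Answer: gravitational acceleration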